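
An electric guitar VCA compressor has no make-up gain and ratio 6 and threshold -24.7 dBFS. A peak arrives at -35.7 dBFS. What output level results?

-35.7 dBFS

-35.7 dBFS is 11 dB below the -24.7 dBFS threshold, so no gain reduction is applied.
Output = input = -35.7 dBFS.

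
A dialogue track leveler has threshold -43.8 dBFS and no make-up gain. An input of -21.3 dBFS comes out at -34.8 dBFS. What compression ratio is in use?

Input overshoot = -21.3 − (-43.8) = 22.5 dB; output overshoot = -34.8 − (-43.8) = 9 dB.
Ratio = 22.5 / 9 = 2.5.

2.5:1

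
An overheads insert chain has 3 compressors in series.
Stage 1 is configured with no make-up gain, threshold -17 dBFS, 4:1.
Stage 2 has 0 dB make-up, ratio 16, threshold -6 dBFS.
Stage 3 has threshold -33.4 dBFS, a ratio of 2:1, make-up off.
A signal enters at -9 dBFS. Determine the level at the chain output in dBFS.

-24.2 dBFS

Stage 1: -9 dBFS is 8 dB over -17 dBFS; at 4:1 that becomes 2 dB over, giving -15 dBFS.
Stage 2: -15 dBFS is at or below the -6 dBFS threshold — no compression; output -15 dBFS.
Stage 3: -15 dBFS is 18.4 dB over -33.4 dBFS; at 2:1 that becomes 9.2 dB over, giving -24.2 dBFS.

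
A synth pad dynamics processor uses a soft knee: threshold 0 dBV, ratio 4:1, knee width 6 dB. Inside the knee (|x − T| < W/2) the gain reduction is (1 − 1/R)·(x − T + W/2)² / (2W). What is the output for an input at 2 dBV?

0.4375 dBV

x − T + W/2 = 2 − 0 + 3 = 5.
GR = (1 − 1/4) × 5² / 12 = 0.75 × 25 / 12 = 1.5625 dB.
Output = 2 − 1.5625 = 0.4375 dBV.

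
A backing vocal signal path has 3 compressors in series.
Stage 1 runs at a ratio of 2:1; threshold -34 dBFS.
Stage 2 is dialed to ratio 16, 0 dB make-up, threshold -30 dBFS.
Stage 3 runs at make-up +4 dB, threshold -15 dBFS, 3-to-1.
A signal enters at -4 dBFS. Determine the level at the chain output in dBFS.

-25.3125 dBFS

Stage 1: -4 dBFS is 30 dB over -34 dBFS; at 2:1 that becomes 15 dB over, giving -19 dBFS.
Stage 2: -19 dBFS is 11 dB over -30 dBFS; at 16:1 that becomes 0.6875 dB over, giving -29.3125 dBFS.
Stage 3: below threshold (-29.3125 ≤ -15); passes unchanged; make-up brings it to -25.3125 dBFS.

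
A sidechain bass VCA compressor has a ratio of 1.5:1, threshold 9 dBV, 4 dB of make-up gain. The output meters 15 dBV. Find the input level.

12 dBV

Stripping the +4 dB make-up gives 11 dBV at the gain stage.
The compressed level sits 11 − 9 = 2 dB over threshold.
Input overshoot = R × output overshoot = 3 dB → input = 9 + 3 = 12 dBV.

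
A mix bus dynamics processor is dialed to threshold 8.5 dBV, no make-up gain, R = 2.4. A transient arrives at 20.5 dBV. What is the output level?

20.5 dBV sits 12 dB over threshold.
2.4:1 compression reduces that to 12/2.4 = 5 dB over.
Output = 8.5 + 5 = 13.5 dBV.

13.5 dBV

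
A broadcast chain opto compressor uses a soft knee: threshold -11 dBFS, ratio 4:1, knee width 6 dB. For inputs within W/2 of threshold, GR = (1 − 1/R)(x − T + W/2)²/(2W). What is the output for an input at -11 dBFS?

x − T + W/2 = -11 − (-11) + 3 = 3.
GR = (1 − 1/4) × 3² / 12 = 0.75 × 9 / 12 = 0.5625 dB.
Output = -11 − 0.5625 = -11.5625 dBFS.

-11.5625 dBFS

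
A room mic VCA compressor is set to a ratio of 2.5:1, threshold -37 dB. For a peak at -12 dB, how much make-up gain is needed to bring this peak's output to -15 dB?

12 dB

The peak compresses to -37 + 25/2.5 = -27 dB.
To reach -15 dB requires -15 − (-27) = 12 dB of make-up.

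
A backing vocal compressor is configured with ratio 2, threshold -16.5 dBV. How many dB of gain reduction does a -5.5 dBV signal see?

5.5 dB

Overshoot = -5.5 − (-16.5) = 11 dB.
After 2:1 compression the overshoot becomes 11/2 = 5.5 dB.
So the signal is attenuated by 11 − 5.5 = 5.5 dB.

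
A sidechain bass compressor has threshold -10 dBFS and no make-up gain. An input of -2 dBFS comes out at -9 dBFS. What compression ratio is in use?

Input overshoot = -2 − (-10) = 8 dB; output overshoot = -9 − (-10) = 1 dB.
Ratio = 8 / 1 = 8.

8:1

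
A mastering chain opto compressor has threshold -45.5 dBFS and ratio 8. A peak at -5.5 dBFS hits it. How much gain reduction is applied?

35 dB

-5.5 dBFS exceeds the threshold by 40 dB.
After 8:1 compression the overshoot becomes 40/8 = 5 dB.
So the signal is attenuated by 40 − 5 = 35 dB.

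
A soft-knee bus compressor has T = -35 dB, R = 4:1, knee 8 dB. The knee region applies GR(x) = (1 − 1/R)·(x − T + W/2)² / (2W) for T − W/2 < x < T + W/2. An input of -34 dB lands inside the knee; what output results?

x − T + W/2 = -34 − (-35) + 4 = 5.
GR = (1 − 1/4) × 5² / 16 = 0.75 × 25 / 16 = 1.171875 dB.
Output = -34 − 1.171875 = -35.171875 dB.

-35.171875 dB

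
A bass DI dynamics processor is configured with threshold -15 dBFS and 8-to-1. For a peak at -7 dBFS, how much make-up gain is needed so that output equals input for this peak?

Without make-up, output = threshold + overshoot/8 = -15 + 1 = -14 dBFS.
Gap to target: 7 dB.

7 dB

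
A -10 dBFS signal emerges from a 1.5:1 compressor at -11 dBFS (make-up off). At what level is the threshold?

Let T be the threshold. Output overshoot = (input overshoot)/R, so -11 − T = (-10 − T)/1.5.
1.5·(-11 − T) = -10 − T → 0.5·T = -16.5 − (-10) = -6.5.
T = -6.5/0.5 = -13 dBFS.

-13 dBFS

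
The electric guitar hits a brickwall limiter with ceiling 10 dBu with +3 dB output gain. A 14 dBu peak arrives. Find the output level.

13 dBu

A brickwall limiter is an ∞:1 compressor: any input above the ceiling is clamped to 10 dBu.
Output gain then adds 3 dB: 10 + 3 = 13 dBu.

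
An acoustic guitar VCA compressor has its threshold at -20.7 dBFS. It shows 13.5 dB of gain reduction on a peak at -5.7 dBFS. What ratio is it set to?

10:1

Input overshoot = -5.7 − (-20.7) = 15 dB.
Output overshoot = 15 − 13.5 = 1.5 dB.
Ratio = input overshoot / output overshoot = 15 / 1.5 = 10.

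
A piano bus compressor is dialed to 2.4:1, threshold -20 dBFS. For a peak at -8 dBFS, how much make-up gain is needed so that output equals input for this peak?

Overshoot 12 dB → 12/2.4 = 5 dB after compression, so the compressed level is -20 + 5 = -15 dBFS.
Make-up = target − compressed = -8 − (-15) = 7 dB.

7 dB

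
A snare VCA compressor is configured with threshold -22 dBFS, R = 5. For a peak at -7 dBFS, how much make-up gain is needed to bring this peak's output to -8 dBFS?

Overshoot 15 dB → 15/5 = 3 dB after compression, so the compressed level is -22 + 3 = -19 dBFS.
Make-up = target − compressed = -8 − (-19) = 11 dB.

11 dB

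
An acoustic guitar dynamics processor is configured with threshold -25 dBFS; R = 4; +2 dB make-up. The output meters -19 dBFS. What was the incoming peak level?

-9 dBFS

Stripping the +2 dB make-up gives -21 dBFS at the gain stage.
That's 4 dB above the -25 dBFS threshold.
Undo the ratio: input overshoot = 4 × 4 = 16 dB, giving input = -9 dBFS.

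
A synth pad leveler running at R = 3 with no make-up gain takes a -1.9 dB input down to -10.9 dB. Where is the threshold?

Input is 13.5 dB above T (since output overshoot × R = input overshoot: (-10.9 − T)·3 = -1.9 − T gives T = -15.4 dB).
Check: -15.4 + (-1.9 − (-15.4))/3 = -15.4 + 4.5 = -10.9 dB. ✓

-15.4 dB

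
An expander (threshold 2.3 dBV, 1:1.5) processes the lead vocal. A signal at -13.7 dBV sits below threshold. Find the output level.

-21.7 dBV

The input is 16 dB below the 2.3 dBV threshold.
A 1:1.5 expander multiplies undershoot by 1.5: 16 × 1.5 = 24 dB below threshold.
Output = 2.3 − 24 = -21.7 dBV.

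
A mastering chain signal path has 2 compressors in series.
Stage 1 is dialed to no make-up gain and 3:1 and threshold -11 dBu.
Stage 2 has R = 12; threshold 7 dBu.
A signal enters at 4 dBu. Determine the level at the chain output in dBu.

Stage 1: 15 dB above -11 dBu, reduced 3:1 to 5 dB above → -6 dBu.
Stage 2: below threshold (-6 ≤ 7); passes unchanged; output -6 dBu.

-6 dBu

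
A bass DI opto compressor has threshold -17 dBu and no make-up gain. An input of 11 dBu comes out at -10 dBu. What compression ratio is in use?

4:1

Input overshoot = 11 − (-17) = 28 dB; output overshoot = -10 − (-17) = 7 dB.
Ratio = 28 / 7 = 4.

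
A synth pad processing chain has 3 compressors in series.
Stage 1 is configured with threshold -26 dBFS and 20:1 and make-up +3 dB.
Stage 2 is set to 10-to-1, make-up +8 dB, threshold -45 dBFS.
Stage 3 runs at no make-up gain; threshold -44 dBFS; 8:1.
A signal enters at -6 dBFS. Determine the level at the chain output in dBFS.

Stage 1: overshoot 20 dB → 20/20 = 1 dB → -25 dBFS; +3 dB make-up → -22 dBFS.
Stage 2: -22 dBFS is 23 dB over -45 dBFS; at 10:1 that becomes 2.3 dB over, giving -42.7 dBFS; +8 dB make-up → -34.7 dBFS.
Stage 3: 9.3 dB above -44 dBFS, reduced 8:1 to 1.1625 dB above → -42.8375 dBFS.

-42.8375 dBFS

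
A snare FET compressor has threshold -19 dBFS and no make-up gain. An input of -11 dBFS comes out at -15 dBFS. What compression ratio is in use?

2:1

Input overshoot = -11 − (-19) = 8 dB; output overshoot = -15 − (-19) = 4 dB.
Ratio = 8 / 4 = 2.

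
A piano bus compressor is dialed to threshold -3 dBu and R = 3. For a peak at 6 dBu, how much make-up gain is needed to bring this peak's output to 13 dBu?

Overshoot 9 dB → 9/3 = 3 dB after compression, so the compressed level is -3 + 3 = 0 dBu.
Make-up = target − compressed = 13 − 0 = 13 dB.

13 dB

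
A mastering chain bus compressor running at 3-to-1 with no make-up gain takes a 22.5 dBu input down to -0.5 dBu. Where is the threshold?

Let T be the threshold. Output overshoot = (input overshoot)/R, so -0.5 − T = (22.5 − T)/3.
3·(-0.5 − T) = 22.5 − T → 2·T = -1.5 − 22.5 = -24.
T = -24/2 = -12 dBu.

-12 dBu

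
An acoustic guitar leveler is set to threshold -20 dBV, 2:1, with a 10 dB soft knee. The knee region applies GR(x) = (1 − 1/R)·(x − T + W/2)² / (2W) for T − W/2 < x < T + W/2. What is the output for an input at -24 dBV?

-24.025 dBV

x − T + W/2 = -24 − (-20) + 5 = 1.
GR = (1 − 1/2) × 1² / 20 = 0.5 × 1 / 20 = 0.025 dB.
Output = -24 − 0.025 = -24.025 dBV.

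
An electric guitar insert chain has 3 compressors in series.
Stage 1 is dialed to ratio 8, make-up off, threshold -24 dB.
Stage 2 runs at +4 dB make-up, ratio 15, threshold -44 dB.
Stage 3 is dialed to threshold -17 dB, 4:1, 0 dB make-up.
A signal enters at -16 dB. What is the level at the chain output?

Stage 1: -16 dB is 8 dB over -24 dB; at 8:1 that becomes 1 dB over, giving -23 dB.
Stage 2: 21 dB above -44 dB, reduced 15:1 to 1.4 dB above → -42.6 dB; +4 dB make-up → -38.6 dB.
Stage 3: below threshold (-38.6 ≤ -17); passes unchanged; output -38.6 dB.

-38.6 dB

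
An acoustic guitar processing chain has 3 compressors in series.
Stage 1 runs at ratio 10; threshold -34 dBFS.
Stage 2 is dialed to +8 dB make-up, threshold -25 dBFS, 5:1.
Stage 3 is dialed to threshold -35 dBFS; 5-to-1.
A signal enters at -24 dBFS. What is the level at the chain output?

-33 dBFS

Stage 1: overshoot 10 dB → 10/10 = 1 dB → -33 dBFS.
Stage 2: -33 dBFS ≤ -25 dBFS, so stage 2 doesn't engage; make-up brings it to -25 dBFS.
Stage 3: -25 dBFS is 10 dB over -35 dBFS; at 5:1 that becomes 2 dB over, giving -33 dBFS.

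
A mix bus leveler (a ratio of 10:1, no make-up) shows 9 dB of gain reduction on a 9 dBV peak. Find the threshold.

-1 dBV

Input is 10 dB above T (since output overshoot × R = input overshoot: (0 − T)·10 = 9 − T gives T = -1 dBV).
Check: -1 + (9 − (-1))/10 = -1 + 1 = 0 dBV. ✓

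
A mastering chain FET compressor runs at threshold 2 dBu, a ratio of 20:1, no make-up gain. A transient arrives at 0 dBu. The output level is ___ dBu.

0 dBu is 2 dB below the 2 dBu threshold, so no gain reduction is applied.
Output = input = 0 dBu.

0 dBu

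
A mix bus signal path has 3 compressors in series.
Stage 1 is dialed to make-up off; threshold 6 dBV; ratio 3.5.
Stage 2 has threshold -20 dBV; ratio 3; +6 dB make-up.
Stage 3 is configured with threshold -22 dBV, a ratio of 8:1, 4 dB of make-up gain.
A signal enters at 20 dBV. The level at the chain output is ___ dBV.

Stage 1: 14 dB above 6 dBV, reduced 3.5:1 to 4 dB above → 10 dBV.
Stage 2: overshoot 30 dB → 30/3 = 10 dB → -10 dBV; +6 dB make-up → -4 dBV.
Stage 3: -4 dBV is 18 dB over -22 dBV; at 8:1 that becomes 2.25 dB over, giving -19.75 dBV; +4 dB make-up → -15.75 dBV.

-15.75 dBV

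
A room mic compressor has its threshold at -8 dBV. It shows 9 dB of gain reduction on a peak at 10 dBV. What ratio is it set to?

2:1

Input overshoot = 10 − (-8) = 18 dB.
Output overshoot = 18 − 9 = 9 dB.
Ratio = input overshoot / output overshoot = 18 / 9 = 2.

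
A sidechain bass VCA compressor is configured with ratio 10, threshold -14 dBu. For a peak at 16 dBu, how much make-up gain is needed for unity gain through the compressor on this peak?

27 dB

The peak compresses to -14 + 30/10 = -11 dBu.
To reach 16 dBu requires 16 − (-11) = 27 dB of make-up.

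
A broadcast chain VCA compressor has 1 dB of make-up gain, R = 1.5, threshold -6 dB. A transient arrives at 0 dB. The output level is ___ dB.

-1 dB

Overshoot: 0 − (-6) = 6 dB.
1.5:1 compression reduces that to 6/1.5 = 4 dB over.
That puts the output at -2 dB; make-up adds 1 dB, giving -1 dB.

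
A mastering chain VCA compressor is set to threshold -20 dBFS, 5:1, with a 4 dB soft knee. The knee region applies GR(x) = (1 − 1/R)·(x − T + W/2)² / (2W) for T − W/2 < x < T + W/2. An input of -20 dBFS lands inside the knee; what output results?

-20.4 dBFS

x − T + W/2 = -20 − (-20) + 2 = 2.
GR = (1 − 1/5) × 2² / 8 = 0.8 × 4 / 8 = 0.4 dB.
Output = -20 − 0.4 = -20.4 dBFS.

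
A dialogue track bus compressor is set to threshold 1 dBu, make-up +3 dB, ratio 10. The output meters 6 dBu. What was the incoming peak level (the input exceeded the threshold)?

Remove make-up: 6 − 3 = 3 dBu.
Post-compression overshoot = 3 − 1 = 2 dB.
Before 10:1 compression the overshoot was 2 × 10 = 20 dB, so input = 1 + 20 = 21 dBu.

21 dBu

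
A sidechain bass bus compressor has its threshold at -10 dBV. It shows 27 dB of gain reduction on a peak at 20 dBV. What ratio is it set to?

Input overshoot = 20 − (-10) = 30 dB.
Output overshoot = 30 − 27 = 3 dB.
Ratio = input overshoot / output overshoot = 30 / 3 = 10.

10:1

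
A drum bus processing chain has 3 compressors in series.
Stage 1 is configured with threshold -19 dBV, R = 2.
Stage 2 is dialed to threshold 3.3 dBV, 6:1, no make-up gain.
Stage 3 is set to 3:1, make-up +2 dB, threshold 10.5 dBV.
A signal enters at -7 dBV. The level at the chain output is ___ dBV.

Stage 1: overshoot 12 dB → 12/2 = 6 dB → -13 dBV.
Stage 2: -13 dBV is at or below the 3.3 dBV threshold — no compression; output -13 dBV.
Stage 3: -13 dBV ≤ 10.5 dBV, so stage 3 doesn't engage; make-up brings it to -11 dBV.

-11 dBV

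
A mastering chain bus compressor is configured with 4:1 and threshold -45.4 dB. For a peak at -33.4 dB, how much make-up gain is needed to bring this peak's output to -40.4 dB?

2 dB

Overshoot 12 dB → 12/4 = 3 dB after compression, so the compressed level is -45.4 + 3 = -42.4 dB.
Make-up = target − compressed = -40.4 − (-42.4) = 2 dB.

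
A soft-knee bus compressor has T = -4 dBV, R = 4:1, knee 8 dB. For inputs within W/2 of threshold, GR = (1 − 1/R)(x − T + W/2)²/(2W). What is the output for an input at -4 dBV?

x − T + W/2 = -4 − (-4) + 4 = 4.
GR = (1 − 1/4) × 4² / 16 = 0.75 × 16 / 16 = 0.75 dB.
Output = -4 − 0.75 = -4.75 dBV.

-4.75 dBV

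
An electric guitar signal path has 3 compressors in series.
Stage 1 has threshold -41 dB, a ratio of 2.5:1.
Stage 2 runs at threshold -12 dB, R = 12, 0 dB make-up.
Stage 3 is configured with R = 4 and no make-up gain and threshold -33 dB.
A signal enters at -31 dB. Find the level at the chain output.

Stage 1: -31 dB is 10 dB over -41 dB; at 2.5:1 that becomes 4 dB over, giving -37 dB.
Stage 2: -37 dB ≤ -12 dB, so stage 2 doesn't engage; output -37 dB.
Stage 3: below threshold (-37 ≤ -33); passes unchanged; output -37 dB.

-37 dB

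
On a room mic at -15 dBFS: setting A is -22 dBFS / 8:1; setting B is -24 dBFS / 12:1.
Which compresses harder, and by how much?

B, by 2.125 dB

A: 7 dB over, compressed to 0.875 dB over, so 6.125 dB of GR.
B: 9 dB over, compressed to 0.75 dB over, so 8.25 dB of GR.
B reduces 2.125 dB more.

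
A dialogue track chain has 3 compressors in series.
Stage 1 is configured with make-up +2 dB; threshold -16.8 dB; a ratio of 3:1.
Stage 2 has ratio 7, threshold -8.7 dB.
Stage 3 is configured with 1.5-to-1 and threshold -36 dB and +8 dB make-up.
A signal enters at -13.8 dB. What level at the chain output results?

Stage 1: -13.8 dB is 3 dB over -16.8 dB; at 3:1 that becomes 1 dB over, giving -15.8 dB; +2 dB make-up → -13.8 dB.
Stage 2: -13.8 dB ≤ -8.7 dB, so stage 2 doesn't engage; output -13.8 dB.
Stage 3: overshoot 22.2 dB → 22.2/1.5 = 14.8 dB → -21.2 dB; +8 dB make-up → -13.2 dB.

-13.2 dB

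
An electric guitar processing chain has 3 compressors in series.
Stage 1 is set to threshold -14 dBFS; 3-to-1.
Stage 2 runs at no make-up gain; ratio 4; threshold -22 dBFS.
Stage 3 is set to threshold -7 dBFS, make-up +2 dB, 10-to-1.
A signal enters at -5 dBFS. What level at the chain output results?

-17.25 dBFS

Stage 1: -5 dBFS is 9 dB over -14 dBFS; at 3:1 that becomes 3 dB over, giving -11 dBFS.
Stage 2: -11 dBFS is 11 dB over -22 dBFS; at 4:1 that becomes 2.75 dB over, giving -19.25 dBFS.
Stage 3: -19.25 dBFS is at or below the -7 dBFS threshold — no compression; make-up brings it to -17.25 dBFS.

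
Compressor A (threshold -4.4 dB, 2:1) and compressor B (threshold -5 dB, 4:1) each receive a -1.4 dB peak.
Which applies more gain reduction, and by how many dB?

B, by 1.2 dB

A: overshoot 3 dB → output overshoot 1.5 dB → GR 1.5 dB.
B: overshoot 3.6 dB → output overshoot 0.9 dB → GR 2.7 dB.
B applies 1.2 dB more gain reduction.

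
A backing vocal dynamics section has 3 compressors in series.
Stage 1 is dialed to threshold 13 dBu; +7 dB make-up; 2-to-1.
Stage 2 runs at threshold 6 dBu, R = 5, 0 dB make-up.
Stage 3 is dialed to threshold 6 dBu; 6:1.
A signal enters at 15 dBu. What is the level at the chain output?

Stage 1: overshoot 2 dB → 2/2 = 1 dB → 14 dBu; +7 dB make-up → 21 dBu.
Stage 2: 15 dB above 6 dBu, reduced 5:1 to 3 dB above → 9 dBu.
Stage 3: 3 dB above 6 dBu, reduced 6:1 to 0.5 dB above → 6.5 dBu.

6.5 dBu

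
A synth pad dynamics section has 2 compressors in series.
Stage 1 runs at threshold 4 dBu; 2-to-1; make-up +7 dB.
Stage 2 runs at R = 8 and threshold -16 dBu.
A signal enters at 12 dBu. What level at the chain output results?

-12.125 dBu

Stage 1: overshoot 8 dB → 8/2 = 4 dB → 8 dBu; +7 dB make-up → 15 dBu.
Stage 2: 31 dB above -16 dBu, reduced 8:1 to 3.875 dB above → -12.125 dBu.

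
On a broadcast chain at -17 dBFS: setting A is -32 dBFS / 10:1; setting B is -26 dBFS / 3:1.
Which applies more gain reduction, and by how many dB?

A: overshoot 15 dB → output overshoot 1.5 dB → GR 13.5 dB.
B: overshoot 9 dB → output overshoot 3 dB → GR 6 dB.
A reduces 7.5 dB more.

A, by 7.5 dB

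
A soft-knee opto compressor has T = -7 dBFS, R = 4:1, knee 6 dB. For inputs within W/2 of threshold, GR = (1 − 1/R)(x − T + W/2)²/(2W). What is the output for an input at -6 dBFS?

-7 dBFS

x − T + W/2 = -6 − (-7) + 3 = 4.
GR = (1 − 1/4) × 4² / 12 = 0.75 × 16 / 12 = 1 dB.
Output = -6 − 1 = -7 dBFS.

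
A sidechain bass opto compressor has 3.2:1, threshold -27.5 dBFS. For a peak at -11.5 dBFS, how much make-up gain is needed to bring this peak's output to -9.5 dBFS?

13 dB

The peak compresses to -27.5 + 16/3.2 = -22.5 dBFS.
To reach -9.5 dBFS requires -9.5 − (-22.5) = 13 dB of make-up.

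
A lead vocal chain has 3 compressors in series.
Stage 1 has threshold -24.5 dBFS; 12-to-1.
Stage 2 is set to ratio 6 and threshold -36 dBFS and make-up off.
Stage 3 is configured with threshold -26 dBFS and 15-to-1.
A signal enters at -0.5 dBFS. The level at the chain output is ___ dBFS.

Stage 1: overshoot 24 dB → 24/12 = 2 dB → -22.5 dBFS.
Stage 2: -22.5 dBFS is 13.5 dB over -36 dBFS; at 6:1 that becomes 2.25 dB over, giving -33.75 dBFS.
Stage 3: -33.75 dBFS is at or below the -26 dBFS threshold — no compression; output -33.75 dBFS.

-33.75 dBFS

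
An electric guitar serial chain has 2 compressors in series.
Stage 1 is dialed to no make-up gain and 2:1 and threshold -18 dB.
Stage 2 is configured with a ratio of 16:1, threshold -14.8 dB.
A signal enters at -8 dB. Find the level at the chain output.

-14.6875 dB

Stage 1: 10 dB above -18 dB, reduced 2:1 to 5 dB above → -13 dB.
Stage 2: overshoot 1.8 dB → 1.8/16 = 0.1125 dB → -14.6875 dB.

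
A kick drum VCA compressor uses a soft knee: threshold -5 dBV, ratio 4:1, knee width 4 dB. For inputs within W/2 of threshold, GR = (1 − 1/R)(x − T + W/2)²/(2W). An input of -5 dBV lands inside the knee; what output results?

-5.375 dBV

x − T + W/2 = -5 − (-5) + 2 = 2.
GR = (1 − 1/4) × 2² / 8 = 0.75 × 4 / 8 = 0.375 dB.
Output = -5 − 0.375 = -5.375 dBV.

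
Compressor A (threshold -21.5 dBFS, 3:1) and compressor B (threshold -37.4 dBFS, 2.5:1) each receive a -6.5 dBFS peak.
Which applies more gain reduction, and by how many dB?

B, by 8.54 dB

A: overshoot 15 dB → output overshoot 5 dB → GR 10 dB.
B: overshoot 30.9 dB → output overshoot 12.36 dB → GR 18.54 dB.
Difference: 8.54 dB in favour of B.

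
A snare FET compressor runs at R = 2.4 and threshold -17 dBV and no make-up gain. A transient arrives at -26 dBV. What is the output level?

-26 dBV is 9 dB below the -17 dBV threshold, so no gain reduction is applied.
Output = input = -26 dBV.

-26 dBV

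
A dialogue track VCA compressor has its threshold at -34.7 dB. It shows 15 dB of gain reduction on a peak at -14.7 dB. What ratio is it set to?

4:1

Input overshoot = -14.7 − (-34.7) = 20 dB.
Output overshoot = 20 − 15 = 5 dB.
Ratio = input overshoot / output overshoot = 20 / 5 = 4.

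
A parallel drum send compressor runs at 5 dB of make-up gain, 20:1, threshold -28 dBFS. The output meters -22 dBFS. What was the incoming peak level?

-8 dBFS

Before make-up, the level was -22 − 5 = -27 dBFS.
The compressed level sits -27 − (-28) = 1 dB over threshold.
Before 20:1 compression the overshoot was 1 × 20 = 20 dB, so input = -28 + 20 = -8 dBFS.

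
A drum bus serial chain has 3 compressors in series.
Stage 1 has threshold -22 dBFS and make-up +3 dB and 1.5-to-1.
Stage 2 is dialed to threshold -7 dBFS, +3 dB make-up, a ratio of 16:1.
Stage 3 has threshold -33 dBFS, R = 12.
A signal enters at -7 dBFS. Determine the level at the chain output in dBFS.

-30.75 dBFS

Stage 1: overshoot 15 dB → 15/1.5 = 10 dB → -12 dBFS; +3 dB make-up → -9 dBFS.
Stage 2: below threshold (-9 ≤ -7); passes unchanged; make-up brings it to -6 dBFS.
Stage 3: overshoot 27 dB → 27/12 = 2.25 dB → -30.75 dBFS.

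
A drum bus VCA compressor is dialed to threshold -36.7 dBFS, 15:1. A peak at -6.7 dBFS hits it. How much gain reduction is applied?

28 dB

-6.7 dBFS exceeds the threshold by 30 dB.
At 15:1, output sits 30/15 = 2 dB above threshold.
So the signal is attenuated by 30 − 2 = 28 dB.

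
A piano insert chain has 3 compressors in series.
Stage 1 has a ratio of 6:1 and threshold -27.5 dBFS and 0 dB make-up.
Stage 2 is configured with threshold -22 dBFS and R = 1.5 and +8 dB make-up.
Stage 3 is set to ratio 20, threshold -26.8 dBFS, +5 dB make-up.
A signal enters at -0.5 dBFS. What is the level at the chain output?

-21.21 dBFS

Stage 1: -0.5 dBFS is 27 dB over -27.5 dBFS; at 6:1 that becomes 4.5 dB over, giving -23 dBFS.
Stage 2: below threshold (-23 ≤ -22); passes unchanged; make-up brings it to -15 dBFS.
Stage 3: 11.8 dB above -26.8 dBFS, reduced 20:1 to 0.59 dB above → -26.21 dBFS; +5 dB make-up → -21.21 dBFS.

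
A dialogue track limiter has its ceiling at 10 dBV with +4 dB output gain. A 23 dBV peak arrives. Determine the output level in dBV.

14 dBV

The limiter clamps the peak to its 10 dBV ceiling.
Output gain then adds 4 dB: 10 + 4 = 14 dBV.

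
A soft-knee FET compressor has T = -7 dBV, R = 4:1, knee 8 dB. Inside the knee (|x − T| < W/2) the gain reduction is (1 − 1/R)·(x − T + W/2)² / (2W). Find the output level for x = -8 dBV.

-8.421875 dBV

x − T + W/2 = -8 − (-7) + 4 = 3.
GR = (1 − 1/4) × 3² / 16 = 0.75 × 9 / 16 = 0.421875 dB.
Output = -8 − 0.421875 = -8.421875 dBV.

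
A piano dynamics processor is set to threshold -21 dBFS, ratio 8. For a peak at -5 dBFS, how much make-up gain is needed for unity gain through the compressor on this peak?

14 dB

Overshoot 16 dB → 16/8 = 2 dB after compression, so the compressed level is -21 + 2 = -19 dBFS.
Make-up = target − compressed = -5 − (-19) = 14 dB.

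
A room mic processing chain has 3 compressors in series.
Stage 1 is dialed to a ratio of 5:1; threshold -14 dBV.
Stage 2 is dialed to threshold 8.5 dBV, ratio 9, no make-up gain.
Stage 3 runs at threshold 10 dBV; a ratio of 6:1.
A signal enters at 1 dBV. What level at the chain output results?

Stage 1: 1 dBV is 15 dB over -14 dBV; at 5:1 that becomes 3 dB over, giving -11 dBV.
Stage 2: -11 dBV is at or below the 8.5 dBV threshold — no compression; output -11 dBV.
Stage 3: below threshold (-11 ≤ 10); passes unchanged; output -11 dBV.

-11 dBV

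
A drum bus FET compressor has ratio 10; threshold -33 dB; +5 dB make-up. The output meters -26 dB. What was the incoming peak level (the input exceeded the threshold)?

Before make-up, the level was -26 − 5 = -31 dB.
Post-compression overshoot = -31 − (-33) = 2 dB.
Before 10:1 compression the overshoot was 2 × 10 = 20 dB, so input = -33 + 20 = -13 dB.

-13 dB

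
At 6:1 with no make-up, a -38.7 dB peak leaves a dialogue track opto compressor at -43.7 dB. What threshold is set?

Gain reduction = -38.7 − (-43.7) = 5 dB; output overshoot = GR / (R − 1) = 5 / 5 = 1 dB.
Threshold = output − output overshoot = -43.7 − 1 = -44.7 dB.

-44.7 dB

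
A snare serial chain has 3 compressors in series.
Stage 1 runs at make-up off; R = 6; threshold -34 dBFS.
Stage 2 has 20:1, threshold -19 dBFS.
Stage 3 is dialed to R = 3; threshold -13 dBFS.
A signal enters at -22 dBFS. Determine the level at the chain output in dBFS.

Stage 1: 12 dB above -34 dBFS, reduced 6:1 to 2 dB above → -32 dBFS.
Stage 2: below threshold (-32 ≤ -19); passes unchanged; output -32 dBFS.
Stage 3: -32 dBFS ≤ -13 dBFS, so stage 3 doesn't engage; output -32 dBFS.

-32 dBFS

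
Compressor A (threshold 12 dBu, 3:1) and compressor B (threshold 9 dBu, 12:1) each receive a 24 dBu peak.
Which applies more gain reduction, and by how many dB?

A: 12 dB over, compressed to 4 dB over, so 8 dB of GR.
B: 15 dB over, compressed to 1.25 dB over, so 13.75 dB of GR.
B reduces 5.75 dB more.

B, by 5.75 dB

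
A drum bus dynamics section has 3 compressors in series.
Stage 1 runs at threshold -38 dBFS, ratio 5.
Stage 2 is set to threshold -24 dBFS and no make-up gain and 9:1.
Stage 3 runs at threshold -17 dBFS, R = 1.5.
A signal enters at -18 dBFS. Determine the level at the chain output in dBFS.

-34 dBFS

Stage 1: 20 dB above -38 dBFS, reduced 5:1 to 4 dB above → -34 dBFS.
Stage 2: -34 dBFS is at or below the -24 dBFS threshold — no compression; output -34 dBFS.
Stage 3: -34 dBFS is at or below the -17 dBFS threshold — no compression; output -34 dBFS.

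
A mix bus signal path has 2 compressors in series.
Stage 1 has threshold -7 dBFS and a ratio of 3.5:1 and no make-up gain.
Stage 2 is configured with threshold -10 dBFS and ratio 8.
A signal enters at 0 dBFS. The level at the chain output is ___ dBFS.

Stage 1: 0 dBFS is 7 dB over -7 dBFS; at 3.5:1 that becomes 2 dB over, giving -5 dBFS.
Stage 2: -5 dBFS is 5 dB over -10 dBFS; at 8:1 that becomes 0.625 dB over, giving -9.375 dBFS.

-9.375 dBFS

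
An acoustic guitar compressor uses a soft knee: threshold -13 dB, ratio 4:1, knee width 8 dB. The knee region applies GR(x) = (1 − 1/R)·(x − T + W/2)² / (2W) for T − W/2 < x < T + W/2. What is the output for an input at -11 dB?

-12.6875 dB

x − T + W/2 = -11 − (-13) + 4 = 6.
GR = (1 − 1/4) × 6² / 16 = 0.75 × 36 / 16 = 1.6875 dB.
Output = -11 − 1.6875 = -12.6875 dB.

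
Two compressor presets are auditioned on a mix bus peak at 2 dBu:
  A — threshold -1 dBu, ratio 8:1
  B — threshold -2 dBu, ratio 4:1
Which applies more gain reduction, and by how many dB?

A: overshoot 3 dB → output overshoot 0.375 dB → GR 2.625 dB.
B: overshoot 4 dB → output overshoot 1 dB → GR 3 dB.
B applies 0.375 dB more gain reduction.

B, by 0.375 dB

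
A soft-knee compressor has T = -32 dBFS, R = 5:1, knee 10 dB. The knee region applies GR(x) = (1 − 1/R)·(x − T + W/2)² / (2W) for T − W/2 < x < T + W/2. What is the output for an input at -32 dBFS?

-33 dBFS

x − T + W/2 = -32 − (-32) + 5 = 5.
GR = (1 − 1/5) × 5² / 20 = 0.8 × 25 / 20 = 1 dB.
Output = -32 − 1 = -33 dBFS.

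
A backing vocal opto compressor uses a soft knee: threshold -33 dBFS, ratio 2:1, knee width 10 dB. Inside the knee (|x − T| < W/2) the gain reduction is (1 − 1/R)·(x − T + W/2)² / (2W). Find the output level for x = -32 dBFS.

x − T + W/2 = -32 − (-33) + 5 = 6.
GR = (1 − 1/2) × 6² / 20 = 0.5 × 36 / 20 = 0.9 dB.
Output = -32 − 0.9 = -32.9 dBFS.

-32.9 dBFS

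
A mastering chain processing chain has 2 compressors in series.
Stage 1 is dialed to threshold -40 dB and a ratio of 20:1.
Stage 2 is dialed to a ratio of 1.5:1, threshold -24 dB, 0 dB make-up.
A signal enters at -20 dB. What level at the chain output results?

Stage 1: overshoot 20 dB → 20/20 = 1 dB → -39 dB.
Stage 2: below threshold (-39 ≤ -24); passes unchanged; output -39 dB.

-39 dB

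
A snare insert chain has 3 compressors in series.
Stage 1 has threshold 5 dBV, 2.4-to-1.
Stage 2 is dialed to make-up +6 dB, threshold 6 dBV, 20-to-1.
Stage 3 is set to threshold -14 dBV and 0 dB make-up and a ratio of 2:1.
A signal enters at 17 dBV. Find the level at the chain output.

-0.9 dBV

Stage 1: overshoot 12 dB → 12/2.4 = 5 dB → 10 dBV.
Stage 2: overshoot 4 dB → 4/20 = 0.2 dB → 6.2 dBV; +6 dB make-up → 12.2 dBV.
Stage 3: 26.2 dB above -14 dBV, reduced 2:1 to 13.1 dB above → -0.9 dBV.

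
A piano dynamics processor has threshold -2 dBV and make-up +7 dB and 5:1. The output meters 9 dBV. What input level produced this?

18 dBV

Remove make-up: 9 − 7 = 2 dBV.
The compressed level sits 2 − (-2) = 4 dB over threshold.
Undo the ratio: input overshoot = 4 × 5 = 20 dB, giving input = 18 dBV.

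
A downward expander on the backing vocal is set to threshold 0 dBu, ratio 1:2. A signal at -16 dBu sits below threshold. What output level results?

Undershoot = 0 − (-16) = 16 dB.
At 1:2, that expands to 32 dB under threshold.
Output = 0 − 32 = -32 dBu.

-32 dBu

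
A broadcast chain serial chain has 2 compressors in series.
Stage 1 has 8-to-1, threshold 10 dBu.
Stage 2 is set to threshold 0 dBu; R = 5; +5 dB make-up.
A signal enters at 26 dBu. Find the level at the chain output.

Stage 1: 16 dB above 10 dBu, reduced 8:1 to 2 dB above → 12 dBu.
Stage 2: overshoot 12 dB → 12/5 = 2.4 dB → 2.4 dBu; +5 dB make-up → 7.4 dBu.

7.4 dBu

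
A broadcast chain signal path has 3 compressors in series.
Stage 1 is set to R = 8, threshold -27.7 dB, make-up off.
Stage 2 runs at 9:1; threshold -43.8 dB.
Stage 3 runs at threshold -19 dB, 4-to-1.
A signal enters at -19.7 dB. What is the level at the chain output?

Stage 1: -19.7 dB is 8 dB over -27.7 dB; at 8:1 that becomes 1 dB over, giving -26.7 dB.
Stage 2: 17.1 dB above -43.8 dB, reduced 9:1 to 1.9 dB above → -41.9 dB.
Stage 3: -41.9 dB ≤ -19 dB, so stage 3 doesn't engage; output -41.9 dB.

-41.9 dB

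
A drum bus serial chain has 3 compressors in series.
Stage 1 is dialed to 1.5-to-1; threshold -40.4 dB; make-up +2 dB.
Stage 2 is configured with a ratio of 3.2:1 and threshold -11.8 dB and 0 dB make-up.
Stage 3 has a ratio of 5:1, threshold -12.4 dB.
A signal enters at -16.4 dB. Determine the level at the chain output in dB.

Stage 1: 24 dB above -40.4 dB, reduced 1.5:1 to 16 dB above → -24.4 dB; +2 dB make-up → -22.4 dB.
Stage 2: -22.4 dB is at or below the -11.8 dB threshold — no compression; output -22.4 dB.
Stage 3: -22.4 dB is at or below the -12.4 dB threshold — no compression; output -22.4 dB.

-22.4 dB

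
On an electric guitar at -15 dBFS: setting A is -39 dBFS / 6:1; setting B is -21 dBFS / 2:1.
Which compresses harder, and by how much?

A: GR = 24 − 24/6 = 20 dB.
B: GR = 6 − 6/2 = 3 dB.
Difference: 17 dB in favour of A.

A, by 17 dB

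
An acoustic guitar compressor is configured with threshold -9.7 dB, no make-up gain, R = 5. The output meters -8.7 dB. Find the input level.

-4.7 dB

That's 1 dB above the -9.7 dB threshold.
Before 5:1 compression the overshoot was 1 × 5 = 5 dB, so input = -9.7 + 5 = -4.7 dB.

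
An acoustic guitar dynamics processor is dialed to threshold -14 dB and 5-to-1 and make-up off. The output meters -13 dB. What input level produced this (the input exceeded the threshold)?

-9 dB

Post-compression overshoot = -13 − (-14) = 1 dB.
Before 5:1 compression the overshoot was 1 × 5 = 5 dB, so input = -14 + 5 = -9 dB.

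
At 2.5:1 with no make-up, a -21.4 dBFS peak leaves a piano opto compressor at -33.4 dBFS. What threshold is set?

-41.4 dBFS

Gain reduction = -21.4 − (-33.4) = 12 dB; output overshoot = GR / (R − 1) = 12 / 1.5 = 8 dB.
Threshold = output − output overshoot = -33.4 − 8 = -41.4 dBFS.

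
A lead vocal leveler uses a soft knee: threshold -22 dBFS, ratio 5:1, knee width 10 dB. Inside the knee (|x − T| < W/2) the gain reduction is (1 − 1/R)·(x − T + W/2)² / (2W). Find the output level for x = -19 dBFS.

x − T + W/2 = -19 − (-22) + 5 = 8.
GR = (1 − 1/5) × 8² / 20 = 0.8 × 64 / 20 = 2.56 dB.
Output = -19 − 2.56 = -21.56 dBFS.

-21.56 dBFS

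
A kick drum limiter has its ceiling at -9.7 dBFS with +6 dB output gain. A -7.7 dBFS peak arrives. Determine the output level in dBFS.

The limiter clamps the peak to its -9.7 dBFS ceiling.
Output gain then adds 6 dB: -9.7 + 6 = -3.7 dBFS.

-3.7 dBFS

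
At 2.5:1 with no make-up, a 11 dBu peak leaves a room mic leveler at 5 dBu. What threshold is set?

Input is 10 dB above T (since output overshoot × R = input overshoot: (5 − T)·2.5 = 11 − T gives T = 1 dBu).
Check: 1 + (11 − 1)/2.5 = 1 + 4 = 5 dBu. ✓

1 dBu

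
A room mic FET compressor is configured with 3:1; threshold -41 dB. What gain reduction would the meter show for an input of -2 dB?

26 dB

-2 dB exceeds the threshold by 39 dB.
A 3:1 ratio leaves 13 dB of that excess.
Gain reduction = 39 − 13 = 26 dB.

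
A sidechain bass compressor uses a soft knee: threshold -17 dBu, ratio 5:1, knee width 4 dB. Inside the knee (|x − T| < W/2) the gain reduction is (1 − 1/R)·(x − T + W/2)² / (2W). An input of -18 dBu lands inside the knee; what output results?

x − T + W/2 = -18 − (-17) + 2 = 1.
GR = (1 − 1/5) × 1² / 8 = 0.8 × 1 / 8 = 0.1 dB.
Output = -18 − 0.1 = -18.1 dBu.

-18.1 dBu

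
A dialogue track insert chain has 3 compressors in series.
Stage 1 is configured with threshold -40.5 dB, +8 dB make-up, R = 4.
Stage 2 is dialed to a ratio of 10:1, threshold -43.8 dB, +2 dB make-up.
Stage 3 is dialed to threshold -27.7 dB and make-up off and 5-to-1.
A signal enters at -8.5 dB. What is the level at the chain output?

-39.87 dB

Stage 1: -8.5 dB is 32 dB over -40.5 dB; at 4:1 that becomes 8 dB over, giving -32.5 dB; +8 dB make-up → -24.5 dB.
Stage 2: overshoot 19.3 dB → 19.3/10 = 1.93 dB → -41.87 dB; +2 dB make-up → -39.87 dB.
Stage 3: -39.87 dB ≤ -27.7 dB, so stage 3 doesn't engage; output -39.87 dB.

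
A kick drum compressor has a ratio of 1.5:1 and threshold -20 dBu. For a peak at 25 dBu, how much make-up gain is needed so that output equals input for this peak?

The peak compresses to -20 + 45/1.5 = 10 dBu.
To reach 25 dBu requires 25 − 10 = 15 dB of make-up.

15 dB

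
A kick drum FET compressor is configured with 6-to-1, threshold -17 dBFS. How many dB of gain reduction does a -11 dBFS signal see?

5 dB

Overshoot = -11 − (-17) = 6 dB.
After 6:1 compression the overshoot becomes 6/6 = 1 dB.
So the signal is attenuated by 6 − 1 = 5 dB.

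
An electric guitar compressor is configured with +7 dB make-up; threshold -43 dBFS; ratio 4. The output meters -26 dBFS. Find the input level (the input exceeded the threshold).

Before make-up, the level was -26 − 7 = -33 dBFS.
Post-compression overshoot = -33 − (-43) = 10 dB.
Input overshoot = R × output overshoot = 40 dB → input = -43 + 40 = -3 dBFS.

-3 dBFS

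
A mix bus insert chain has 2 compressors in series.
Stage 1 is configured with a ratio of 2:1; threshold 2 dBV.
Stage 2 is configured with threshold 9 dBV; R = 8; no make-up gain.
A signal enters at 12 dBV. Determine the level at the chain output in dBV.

7 dBV

Stage 1: 10 dB above 2 dBV, reduced 2:1 to 5 dB above → 7 dBV.
Stage 2: below threshold (7 ≤ 9); passes unchanged; output 7 dBV.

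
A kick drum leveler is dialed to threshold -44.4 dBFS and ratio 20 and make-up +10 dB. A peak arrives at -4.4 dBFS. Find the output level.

-32.4 dBFS

The input is 40 dB above the -44.4 dBFS threshold.
The 40 dB excess becomes 2 dB after 20:1 reduction.
So the level is -44.4 + 2 = -42.4 dBFS; make-up adds 10 dB, giving -32.4 dBFS.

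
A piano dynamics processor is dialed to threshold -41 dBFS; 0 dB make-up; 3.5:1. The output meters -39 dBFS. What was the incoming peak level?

That's 2 dB above the -41 dBFS threshold.
Input overshoot = R × output overshoot = 7 dB → input = -41 + 7 = -34 dBFS.

-34 dBFS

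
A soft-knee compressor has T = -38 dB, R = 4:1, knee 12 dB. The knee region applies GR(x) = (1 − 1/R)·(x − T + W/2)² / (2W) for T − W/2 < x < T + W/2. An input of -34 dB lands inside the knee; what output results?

-37.125 dB

x − T + W/2 = -34 − (-38) + 6 = 10.
GR = (1 − 1/4) × 10² / 24 = 0.75 × 100 / 24 = 3.125 dB.
Output = -34 − 3.125 = -37.125 dB.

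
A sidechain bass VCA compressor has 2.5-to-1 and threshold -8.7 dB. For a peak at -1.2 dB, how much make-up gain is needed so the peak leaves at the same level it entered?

4.5 dB

The peak compresses to -8.7 + 7.5/2.5 = -5.7 dB.
To reach -1.2 dB requires -1.2 − (-5.7) = 4.5 dB of make-up.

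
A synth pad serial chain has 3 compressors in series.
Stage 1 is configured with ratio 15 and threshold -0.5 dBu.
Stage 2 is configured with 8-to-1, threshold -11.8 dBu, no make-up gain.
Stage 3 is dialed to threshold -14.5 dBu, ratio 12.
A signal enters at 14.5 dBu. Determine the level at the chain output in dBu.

Stage 1: 14.5 dBu is 15 dB over -0.5 dBu; at 15:1 that becomes 1 dB over, giving 0.5 dBu.
Stage 2: overshoot 12.3 dB → 12.3/8 = 1.5375 dB → -10.2625 dBu.
Stage 3: -10.2625 dBu is 4.2375 dB over -14.5 dBu; at 12:1 that becomes 0.353125 dB over, giving -14.146875 dBu.

-14.146875 dBu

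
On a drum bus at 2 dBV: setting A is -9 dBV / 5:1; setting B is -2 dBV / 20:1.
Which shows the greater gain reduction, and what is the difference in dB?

A: overshoot 11 dB → output overshoot 2.2 dB → GR 8.8 dB.
B: overshoot 4 dB → output overshoot 0.2 dB → GR 3.8 dB.
A applies 5 dB more gain reduction.

A, by 5 dB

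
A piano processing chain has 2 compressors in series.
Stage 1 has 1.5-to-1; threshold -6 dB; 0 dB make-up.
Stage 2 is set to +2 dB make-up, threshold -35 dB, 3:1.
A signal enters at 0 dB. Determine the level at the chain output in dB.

-22 dB

Stage 1: 6 dB above -6 dB, reduced 1.5:1 to 4 dB above → -2 dB.
Stage 2: overshoot 33 dB → 33/3 = 11 dB → -24 dB; +2 dB make-up → -22 dB.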